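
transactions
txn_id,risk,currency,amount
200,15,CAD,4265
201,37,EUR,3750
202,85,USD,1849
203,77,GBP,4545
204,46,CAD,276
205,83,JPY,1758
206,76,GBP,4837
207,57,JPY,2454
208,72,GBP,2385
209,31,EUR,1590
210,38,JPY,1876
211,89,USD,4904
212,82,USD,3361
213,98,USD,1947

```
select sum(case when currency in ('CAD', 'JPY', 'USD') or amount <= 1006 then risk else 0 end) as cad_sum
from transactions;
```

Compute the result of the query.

txn_id=200: ✓ → 15
txn_id=201: ✗
txn_id=202: ✓ → 85
txn_id=203: ✗
txn_id=204: ✓ → 46
txn_id=205: ✓ → 83
txn_id=206: ✗
txn_id=207: ✓ → 57
txn_id=208: ✗
txn_id=209: ✗
txn_id=210: ✓ → 38
txn_id=211: ✓ → 89
txn_id=212: ✓ → 82
txn_id=213: ✓ → 98
cad_sum = 15 + 85 + 46 + 83 + 57 + 38 + 89 + 82 + 98 = 593

593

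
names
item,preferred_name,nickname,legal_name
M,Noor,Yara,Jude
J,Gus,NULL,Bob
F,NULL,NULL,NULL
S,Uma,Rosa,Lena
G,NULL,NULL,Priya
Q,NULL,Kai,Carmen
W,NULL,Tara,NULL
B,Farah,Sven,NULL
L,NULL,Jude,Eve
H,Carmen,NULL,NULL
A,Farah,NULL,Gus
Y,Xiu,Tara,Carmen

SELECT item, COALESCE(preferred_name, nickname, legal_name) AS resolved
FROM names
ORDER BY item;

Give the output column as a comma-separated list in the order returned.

item=A: preferred_name=Farah → Farah
item=B: preferred_name=Farah → Farah
item=F: preferred_name=NULL, nickname=NULL, legal_name=NULL (all NULL) → NULL
item=G: preferred_name=NULL, nickname=NULL, legal_name=Priya → Priya
item=H: preferred_name=Carmen → Carmen
item=J: preferred_name=Gus → Gus
item=L: preferred_name=NULL, nickname=Jude → Jude
item=M: preferred_name=Noor → Noor
item=Q: preferred_name=NULL, nickname=Kai → Kai
item=S: preferred_name=Uma → Uma
item=W: preferred_name=NULL, nickname=Tara → Tara
item=Y: preferred_name=Xiu → Xiu

Farah, Farah, NULL, Priya, Carmen, Gus, Jude, Noor, Kai, Uma, Tara, Xiu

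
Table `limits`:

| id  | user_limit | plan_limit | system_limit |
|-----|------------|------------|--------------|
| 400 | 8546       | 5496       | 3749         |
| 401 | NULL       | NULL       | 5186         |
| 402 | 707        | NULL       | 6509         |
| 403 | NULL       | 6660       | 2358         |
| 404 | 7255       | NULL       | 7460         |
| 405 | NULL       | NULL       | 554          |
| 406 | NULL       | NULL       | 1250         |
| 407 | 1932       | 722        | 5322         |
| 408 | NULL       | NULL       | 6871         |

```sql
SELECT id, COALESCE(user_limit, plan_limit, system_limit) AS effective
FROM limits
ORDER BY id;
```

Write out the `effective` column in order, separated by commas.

id=400: user_limit=8546 → 8546
id=401: user_limit=NULL, plan_limit=NULL, system_limit=5186 → 5186
id=402: user_limit=707 → 707
id=403: user_limit=NULL, plan_limit=6660 → 6660
id=404: user_limit=7255 → 7255
id=405: user_limit=NULL, plan_limit=NULL, system_limit=554 → 554
id=406: user_limit=NULL, plan_limit=NULL, system_limit=1250 → 1250
id=407: user_limit=1932 → 1932
id=408: user_limit=NULL, plan_limit=NULL, system_limit=6871 → 6871

8546, 5186, 707, 6660, 7255, 554, 1250, 1932, 6871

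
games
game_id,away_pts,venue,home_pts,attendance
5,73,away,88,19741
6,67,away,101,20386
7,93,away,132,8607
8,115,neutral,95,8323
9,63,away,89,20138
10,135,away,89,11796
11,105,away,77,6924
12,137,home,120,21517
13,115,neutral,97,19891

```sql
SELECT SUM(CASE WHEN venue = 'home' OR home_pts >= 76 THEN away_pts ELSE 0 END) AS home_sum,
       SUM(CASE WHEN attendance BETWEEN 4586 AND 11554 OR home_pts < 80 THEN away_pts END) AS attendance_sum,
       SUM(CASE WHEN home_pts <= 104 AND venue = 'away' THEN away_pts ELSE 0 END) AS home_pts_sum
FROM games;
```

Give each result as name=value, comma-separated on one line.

home_sum=903, attendance_sum=313, home_pts_sum=443

[home_sum: venue = 'home' OR home_pts >= 76]
game_id=5: ✓ → 73
game_id=6: ✓ → 67
game_id=7: ✓ → 93
game_id=8: ✓ → 115
game_id=9: ✓ → 63
game_id=10: ✓ → 135
game_id=11: ✓ → 105
game_id=12: ✓ → 137
game_id=13: ✓ → 115
home_sum = 73 + 67 + 93 + 115 + 63 + 135 + 105 + 137 + 115 = 903
—
[attendance_sum: attendance BETWEEN 4586 AND 11554 OR home_pts < 80]
game_id=5: ✗
game_id=6: ✗
game_id=7: ✓ → 93
game_id=8: ✓ → 115
game_id=9: ✗
game_id=10: ✗
game_id=11: ✓ → 105
game_id=12: ✗
game_id=13: ✗
attendance_sum = 93 + 115 + 105 = 313
—
[home_pts_sum: home_pts <= 104 AND venue = 'away']
game_id=5: ✓ → 73
game_id=6: ✓ → 67
game_id=7: ✗
game_id=8: ✗
game_id=9: ✓ → 63
game_id=10: ✓ → 135
game_id=11: ✓ → 105
game_id=12: ✗
game_id=13: ✗
home_pts_sum = 73 + 67 + 63 + 135 + 105 = 443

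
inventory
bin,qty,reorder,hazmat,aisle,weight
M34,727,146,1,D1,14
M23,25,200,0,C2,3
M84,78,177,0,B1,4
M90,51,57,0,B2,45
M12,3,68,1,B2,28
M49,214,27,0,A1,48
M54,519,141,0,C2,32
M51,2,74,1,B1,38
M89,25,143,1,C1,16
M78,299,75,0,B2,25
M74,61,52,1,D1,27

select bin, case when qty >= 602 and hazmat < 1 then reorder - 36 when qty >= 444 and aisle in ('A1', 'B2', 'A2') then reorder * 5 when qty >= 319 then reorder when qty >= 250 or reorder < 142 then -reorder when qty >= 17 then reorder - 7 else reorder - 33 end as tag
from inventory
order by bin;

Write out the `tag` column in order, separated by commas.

bin=M12: qty >= 250 or reorder < 142 → -68
bin=M23: qty >= 17 → 193
bin=M34: qty >= 319 → 146
bin=M49: qty >= 250 or reorder < 142 → -27
bin=M51: qty >= 250 or reorder < 142 → -74
bin=M54: qty >= 319 → 141
bin=M74: qty >= 250 or reorder < 142 → -52
bin=M78: qty >= 250 or reorder < 142 → -75
bin=M84: qty >= 17 → 170
bin=M89: qty >= 17 → 136
bin=M90: qty >= 250 or reorder < 142 → -57

-68, 193, 146, -27, -74, 141, -52, -75, 170, 136, -57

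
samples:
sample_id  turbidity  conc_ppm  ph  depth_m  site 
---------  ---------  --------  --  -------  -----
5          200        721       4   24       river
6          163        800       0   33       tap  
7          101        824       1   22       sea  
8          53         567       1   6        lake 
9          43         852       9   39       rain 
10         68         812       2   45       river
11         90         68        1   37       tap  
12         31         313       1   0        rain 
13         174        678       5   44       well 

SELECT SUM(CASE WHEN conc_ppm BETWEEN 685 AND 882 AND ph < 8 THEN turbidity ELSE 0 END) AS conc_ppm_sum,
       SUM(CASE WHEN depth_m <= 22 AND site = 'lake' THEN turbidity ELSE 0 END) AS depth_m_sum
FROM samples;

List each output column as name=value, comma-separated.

conc_ppm_sum=532, depth_m_sum=53

[conc_ppm_sum: conc_ppm BETWEEN 685 AND 882 AND ph < 8]
sample_id=5: ✓ → 200
sample_id=6: ✓ → 163
sample_id=7: ✓ → 101
sample_id=8: ✗
sample_id=9: ✗
sample_id=10: ✓ → 68
sample_id=11: ✗
sample_id=12: ✗
sample_id=13: ✗
conc_ppm_sum = 200 + 163 + 101 + 68 = 532
—
[depth_m_sum: depth_m <= 22 AND site = 'lake']
sample_id=5: ✗
sample_id=6: ✗
sample_id=7: ✗
sample_id=8: ✓ → 53
sample_id=9: ✗
sample_id=10: ✗
sample_id=11: ✗
sample_id=12: ✗
sample_id=13: ✗
depth_m_sum = 53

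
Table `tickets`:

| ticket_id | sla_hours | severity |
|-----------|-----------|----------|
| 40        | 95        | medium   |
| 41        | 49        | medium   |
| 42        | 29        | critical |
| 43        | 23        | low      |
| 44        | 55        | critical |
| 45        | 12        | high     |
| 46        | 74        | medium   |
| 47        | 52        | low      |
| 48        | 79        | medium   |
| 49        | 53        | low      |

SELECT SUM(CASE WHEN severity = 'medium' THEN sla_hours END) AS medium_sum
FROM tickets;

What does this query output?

297

ticket_id=40: ✓ → 95
ticket_id=41: ✓ → 49
ticket_id=42: ✗
ticket_id=43: ✗
ticket_id=44: ✗
ticket_id=45: ✗
ticket_id=46: ✓ → 74
ticket_id=47: ✗
ticket_id=48: ✓ → 79
ticket_id=49: ✗
medium_sum = 95 + 49 + 74 + 79 = 297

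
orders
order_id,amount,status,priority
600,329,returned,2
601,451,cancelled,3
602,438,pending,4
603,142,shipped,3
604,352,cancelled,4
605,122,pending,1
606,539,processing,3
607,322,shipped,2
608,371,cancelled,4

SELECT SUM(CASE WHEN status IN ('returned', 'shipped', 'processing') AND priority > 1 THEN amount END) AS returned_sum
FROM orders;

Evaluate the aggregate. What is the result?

1332

order_id=600: ✓ → 329
order_id=601: ✗
order_id=602: ✗
order_id=603: ✓ → 142
order_id=604: ✗
order_id=605: ✗
order_id=606: ✓ → 539
order_id=607: ✓ → 322
order_id=608: ✗
returned_sum = 329 + 142 + 539 + 322 = 1332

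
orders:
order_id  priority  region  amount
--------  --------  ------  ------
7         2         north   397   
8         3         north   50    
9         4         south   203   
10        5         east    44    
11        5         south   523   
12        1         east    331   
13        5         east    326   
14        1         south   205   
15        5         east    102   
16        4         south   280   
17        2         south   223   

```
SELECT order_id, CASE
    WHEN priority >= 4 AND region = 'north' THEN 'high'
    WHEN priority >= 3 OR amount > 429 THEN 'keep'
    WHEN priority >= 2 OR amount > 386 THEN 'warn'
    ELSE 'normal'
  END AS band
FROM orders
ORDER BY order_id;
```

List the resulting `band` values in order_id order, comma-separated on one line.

warn, keep, keep, keep, keep, normal, keep, normal, keep, keep, warn

order_id=7: priority >= 2 OR amount > 386 → warn
order_id=8: priority >= 3 OR amount > 429 → keep
order_id=9: priority >= 3 OR amount > 429 → keep
order_id=10: priority >= 3 OR amount > 429 → keep
order_id=11: priority >= 3 OR amount > 429 → keep
order_id=12: ELSE → normal
order_id=13: priority >= 3 OR amount > 429 → keep
order_id=14: ELSE → normal
order_id=15: priority >= 3 OR amount > 429 → keep
order_id=16: priority >= 3 OR amount > 429 → keep
order_id=17: priority >= 2 OR amount > 386 → warn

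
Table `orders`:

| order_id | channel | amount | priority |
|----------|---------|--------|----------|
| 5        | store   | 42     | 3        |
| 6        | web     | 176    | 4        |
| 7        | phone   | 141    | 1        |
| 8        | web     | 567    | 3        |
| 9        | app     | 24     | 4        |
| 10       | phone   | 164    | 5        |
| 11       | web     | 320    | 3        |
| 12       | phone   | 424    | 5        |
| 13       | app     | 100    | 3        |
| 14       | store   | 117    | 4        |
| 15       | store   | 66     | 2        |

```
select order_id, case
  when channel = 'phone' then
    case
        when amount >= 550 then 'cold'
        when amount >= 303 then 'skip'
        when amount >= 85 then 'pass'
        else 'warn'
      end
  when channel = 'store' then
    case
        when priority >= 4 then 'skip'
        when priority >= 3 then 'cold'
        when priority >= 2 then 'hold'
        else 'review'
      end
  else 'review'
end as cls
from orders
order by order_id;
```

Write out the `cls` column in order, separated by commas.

order_id=5: channel='store' → inner[priority >= 3] → cold
order_id=6: channel='web' → outer ELSE → review
order_id=7: channel='phone' → inner[amount >= 85] → pass
order_id=8: channel='web' → outer ELSE → review
order_id=9: channel='app' → outer ELSE → review
order_id=10: channel='phone' → inner[amount >= 85] → pass
order_id=11: channel='web' → outer ELSE → review
order_id=12: channel='phone' → inner[amount >= 303] → skip
order_id=13: channel='app' → outer ELSE → review
order_id=14: channel='store' → inner[priority >= 4] → skip
order_id=15: channel='store' → inner[priority >= 2] → hold

cold, review, pass, review, review, pass, review, skip, review, skip, hold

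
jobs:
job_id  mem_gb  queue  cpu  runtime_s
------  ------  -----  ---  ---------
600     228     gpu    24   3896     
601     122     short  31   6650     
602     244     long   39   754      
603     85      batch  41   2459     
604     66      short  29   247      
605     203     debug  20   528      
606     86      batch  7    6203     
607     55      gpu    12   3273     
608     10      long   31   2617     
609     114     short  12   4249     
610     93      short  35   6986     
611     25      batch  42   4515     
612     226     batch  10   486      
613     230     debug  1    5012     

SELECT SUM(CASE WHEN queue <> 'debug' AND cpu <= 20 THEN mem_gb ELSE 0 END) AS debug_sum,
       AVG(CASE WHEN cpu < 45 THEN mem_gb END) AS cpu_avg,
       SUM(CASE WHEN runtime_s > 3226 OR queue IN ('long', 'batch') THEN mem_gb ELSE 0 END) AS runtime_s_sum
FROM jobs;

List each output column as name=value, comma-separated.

[debug_sum: queue <> 'debug' AND cpu <= 20]
job_id=600: ✗
job_id=601: ✗
job_id=602: ✗
job_id=603: ✗
job_id=604: ✗
job_id=605: ✗
job_id=606: ✓ → 86
job_id=607: ✓ → 55
job_id=608: ✗
job_id=609: ✓ → 114
job_id=610: ✗
job_id=611: ✗
job_id=612: ✓ → 226
job_id=613: ✗
debug_sum = 86 + 55 + 114 + 226 = 481
—
[cpu_avg: cpu < 45]
job_id=600: ✓ → 228
job_id=601: ✓ → 122
job_id=602: ✓ → 244
job_id=603: ✓ → 85
job_id=604: ✓ → 66
job_id=605: ✓ → 203
job_id=606: ✓ → 86
job_id=607: ✓ → 55
job_id=608: ✓ → 10
job_id=609: ✓ → 114
job_id=610: ✓ → 93
job_id=611: ✓ → 25
job_id=612: ✓ → 226
job_id=613: ✓ → 230
cpu_avg = (228 + 122 + 244 + 85 + 66 + 203 + 86 + 55 + 10 + 114 + 93 + 25 + 226 + 230) / 14 = 127.6428571429
—
[runtime_s_sum: runtime_s > 3226 OR queue IN ('long', 'batch')]
job_id=600: ✓ → 228
job_id=601: ✓ → 122
job_id=602: ✓ → 244
job_id=603: ✓ → 85
job_id=604: ✗
job_id=605: ✗
job_id=606: ✓ → 86
job_id=607: ✓ → 55
job_id=608: ✓ → 10
job_id=609: ✓ → 114
job_id=610: ✓ → 93
job_id=611: ✓ → 25
job_id=612: ✓ → 226
job_id=613: ✓ → 230
runtime_s_sum = 228 + 122 + 244 + 85 + 86 + 55 + 10 + 114 + 93 + 25 + 226 + 230 = 1518

debug_sum=481, cpu_avg=127.6428571429, runtime_s_sum=1518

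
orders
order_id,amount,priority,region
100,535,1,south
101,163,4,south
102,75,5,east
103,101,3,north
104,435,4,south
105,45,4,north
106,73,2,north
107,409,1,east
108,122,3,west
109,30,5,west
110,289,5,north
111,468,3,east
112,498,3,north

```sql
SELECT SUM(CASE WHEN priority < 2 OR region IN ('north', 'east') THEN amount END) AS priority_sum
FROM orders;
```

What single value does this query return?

2493

order_id=100: ✓ → 535
order_id=101: ✗
order_id=102: ✓ → 75
order_id=103: ✓ → 101
order_id=104: ✗
order_id=105: ✓ → 45
order_id=106: ✓ → 73
order_id=107: ✓ → 409
order_id=108: ✗
order_id=109: ✗
order_id=110: ✓ → 289
order_id=111: ✓ → 468
order_id=112: ✓ → 498
priority_sum = 535 + 75 + 101 + 45 + 73 + 409 + 289 + 468 + 498 = 2493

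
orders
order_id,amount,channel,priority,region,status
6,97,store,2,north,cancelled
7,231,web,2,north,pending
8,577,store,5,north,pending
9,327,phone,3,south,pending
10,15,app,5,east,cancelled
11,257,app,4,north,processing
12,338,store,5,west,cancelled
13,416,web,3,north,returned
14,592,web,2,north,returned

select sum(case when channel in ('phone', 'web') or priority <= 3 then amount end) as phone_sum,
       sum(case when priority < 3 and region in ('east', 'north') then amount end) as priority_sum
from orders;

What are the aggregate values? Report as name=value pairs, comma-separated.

[phone_sum: channel in ('phone', 'web') or priority <= 3]
order_id=6: ✓ → 97
order_id=7: ✓ → 231
order_id=8: ✗
order_id=9: ✓ → 327
order_id=10: ✗
order_id=11: ✗
order_id=12: ✗
order_id=13: ✓ → 416
order_id=14: ✓ → 592
phone_sum = 97 + 231 + 327 + 416 + 592 = 1663
—
[priority_sum: priority < 3 and region in ('east', 'north')]
order_id=6: ✓ → 97
order_id=7: ✓ → 231
order_id=8: ✗
order_id=9: ✗
order_id=10: ✗
order_id=11: ✗
order_id=12: ✗
order_id=13: ✗
order_id=14: ✓ → 592
priority_sum = 97 + 231 + 592 = 920

phone_sum=1663, priority_sum=920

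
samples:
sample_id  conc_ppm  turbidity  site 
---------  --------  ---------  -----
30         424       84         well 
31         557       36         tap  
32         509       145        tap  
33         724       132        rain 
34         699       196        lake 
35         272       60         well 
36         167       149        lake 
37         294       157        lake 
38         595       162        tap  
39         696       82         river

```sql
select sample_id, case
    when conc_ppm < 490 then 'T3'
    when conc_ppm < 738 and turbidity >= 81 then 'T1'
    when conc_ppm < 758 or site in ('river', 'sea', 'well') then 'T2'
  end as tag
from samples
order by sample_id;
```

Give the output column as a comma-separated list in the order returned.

sample_id=30: conc_ppm < 490 → T3
sample_id=31: conc_ppm < 758 or site in ('river', 'sea', 'well') → T2
sample_id=32: conc_ppm < 738 and turbidity >= 81 → T1
sample_id=33: conc_ppm < 738 and turbidity >= 81 → T1
sample_id=34: conc_ppm < 738 and turbidity >= 81 → T1
sample_id=35: conc_ppm < 490 → T3
sample_id=36: conc_ppm < 490 → T3
sample_id=37: conc_ppm < 490 → T3
sample_id=38: conc_ppm < 738 and turbidity >= 81 → T1
sample_id=39: conc_ppm < 738 and turbidity >= 81 → T1

T3, T2, T1, T1, T1, T3, T3, T3, T1, T1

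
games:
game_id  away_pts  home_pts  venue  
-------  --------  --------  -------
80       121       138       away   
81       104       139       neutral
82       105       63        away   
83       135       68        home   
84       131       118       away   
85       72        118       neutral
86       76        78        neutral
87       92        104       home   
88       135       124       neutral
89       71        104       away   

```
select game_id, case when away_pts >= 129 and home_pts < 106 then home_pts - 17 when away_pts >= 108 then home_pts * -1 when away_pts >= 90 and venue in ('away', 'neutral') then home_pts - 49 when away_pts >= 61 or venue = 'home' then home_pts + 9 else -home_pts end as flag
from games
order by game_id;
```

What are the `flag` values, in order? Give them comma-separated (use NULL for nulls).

game_id=80: away_pts >= 108 → -138
game_id=81: away_pts >= 90 and venue in ('away', 'neutral') → 90
game_id=82: away_pts >= 90 and venue in ('away', 'neutral') → 14
game_id=83: away_pts >= 129 and home_pts < 106 → 51
game_id=84: away_pts >= 108 → -118
game_id=85: away_pts >= 61 or venue = 'home' → 127
game_id=86: away_pts >= 61 or venue = 'home' → 87
game_id=87: away_pts >= 61 or venue = 'home' → 113
game_id=88: away_pts >= 108 → -124
game_id=89: away_pts >= 61 or venue = 'home' → 113

-138, 90, 14, 51, -118, 127, 87, 113, -124, 113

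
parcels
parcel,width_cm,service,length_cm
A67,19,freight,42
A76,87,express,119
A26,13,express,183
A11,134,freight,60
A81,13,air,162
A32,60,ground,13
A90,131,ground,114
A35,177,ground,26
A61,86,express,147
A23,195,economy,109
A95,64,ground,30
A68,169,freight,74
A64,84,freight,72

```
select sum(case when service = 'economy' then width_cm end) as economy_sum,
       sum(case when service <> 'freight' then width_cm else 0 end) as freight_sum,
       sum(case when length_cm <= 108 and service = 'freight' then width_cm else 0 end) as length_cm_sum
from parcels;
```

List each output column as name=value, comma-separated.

economy_sum=195, freight_sum=826, length_cm_sum=406

[economy_sum: service = 'economy']
parcel=A67: ✗
parcel=A76: ✗
parcel=A26: ✗
parcel=A11: ✗
parcel=A81: ✗
parcel=A32: ✗
parcel=A90: ✗
parcel=A35: ✗
parcel=A61: ✗
parcel=A23: ✓ → 195
parcel=A95: ✗
parcel=A68: ✗
parcel=A64: ✗
economy_sum = 195
—
[freight_sum: service <> 'freight']
parcel=A67: ✗
parcel=A76: ✓ → 87
parcel=A26: ✓ → 13
parcel=A11: ✗
parcel=A81: ✓ → 13
parcel=A32: ✓ → 60
parcel=A90: ✓ → 131
parcel=A35: ✓ → 177
parcel=A61: ✓ → 86
parcel=A23: ✓ → 195
parcel=A95: ✓ → 64
parcel=A68: ✗
parcel=A64: ✗
freight_sum = 87 + 13 + 13 + 60 + 131 + 177 + 86 + 195 + 64 = 826
—
[length_cm_sum: length_cm <= 108 and service = 'freight']
parcel=A67: ✓ → 19
parcel=A76: ✗
parcel=A26: ✗
parcel=A11: ✓ → 134
parcel=A81: ✗
parcel=A32: ✗
parcel=A90: ✗
parcel=A35: ✗
parcel=A61: ✗
parcel=A23: ✗
parcel=A95: ✗
parcel=A68: ✓ → 169
parcel=A64: ✓ → 84
length_cm_sum = 19 + 134 + 169 + 84 = 406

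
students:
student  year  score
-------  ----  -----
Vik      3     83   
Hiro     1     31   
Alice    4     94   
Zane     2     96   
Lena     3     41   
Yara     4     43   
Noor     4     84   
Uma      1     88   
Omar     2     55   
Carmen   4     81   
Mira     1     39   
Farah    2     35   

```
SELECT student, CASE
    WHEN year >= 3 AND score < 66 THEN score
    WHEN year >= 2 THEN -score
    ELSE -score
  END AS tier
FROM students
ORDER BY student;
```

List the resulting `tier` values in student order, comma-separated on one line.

-94, -81, -35, -31, 41, -39, -84, -55, -88, -83, 43, -96

student=Alice: year >= 2 → -94
student=Carmen: year >= 2 → -81
student=Farah: year >= 2 → -35
student=Hiro: ELSE → -31
student=Lena: year >= 3 AND score < 66 → 41
student=Mira: ELSE → -39
student=Noor: year >= 2 → -84
student=Omar: year >= 2 → -55
student=Uma: ELSE → -88
student=Vik: year >= 2 → -83
student=Yara: year >= 3 AND score < 66 → 43
student=Zane: year >= 2 → -96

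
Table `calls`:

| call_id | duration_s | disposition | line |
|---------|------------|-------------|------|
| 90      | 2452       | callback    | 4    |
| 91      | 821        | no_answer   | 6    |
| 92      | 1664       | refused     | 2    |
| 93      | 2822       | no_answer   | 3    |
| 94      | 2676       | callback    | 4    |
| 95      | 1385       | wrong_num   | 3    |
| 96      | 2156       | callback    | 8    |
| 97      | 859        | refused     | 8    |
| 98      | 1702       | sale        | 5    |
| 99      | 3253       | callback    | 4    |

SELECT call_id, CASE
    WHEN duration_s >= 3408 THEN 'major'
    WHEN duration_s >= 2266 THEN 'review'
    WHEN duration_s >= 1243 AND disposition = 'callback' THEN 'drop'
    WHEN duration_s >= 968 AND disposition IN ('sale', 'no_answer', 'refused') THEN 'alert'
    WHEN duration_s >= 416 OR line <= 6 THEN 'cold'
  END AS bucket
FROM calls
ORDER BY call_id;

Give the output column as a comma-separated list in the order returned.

review, cold, alert, review, review, cold, drop, cold, alert, review

call_id=90: duration_s >= 2266 → review
call_id=91: duration_s >= 416 OR line <= 6 → cold
call_id=92: duration_s >= 968 AND disposition IN ('sale', 'no_answer', 'refused') → alert
call_id=93: duration_s >= 2266 → review
call_id=94: duration_s >= 2266 → review
call_id=95: duration_s >= 416 OR line <= 6 → cold
call_id=96: duration_s >= 1243 AND disposition = 'callback' → drop
call_id=97: duration_s >= 416 OR line <= 6 → cold
call_id=98: duration_s >= 968 AND disposition IN ('sale', 'no_answer', 'refused') → alert
call_id=99: duration_s >= 2266 → review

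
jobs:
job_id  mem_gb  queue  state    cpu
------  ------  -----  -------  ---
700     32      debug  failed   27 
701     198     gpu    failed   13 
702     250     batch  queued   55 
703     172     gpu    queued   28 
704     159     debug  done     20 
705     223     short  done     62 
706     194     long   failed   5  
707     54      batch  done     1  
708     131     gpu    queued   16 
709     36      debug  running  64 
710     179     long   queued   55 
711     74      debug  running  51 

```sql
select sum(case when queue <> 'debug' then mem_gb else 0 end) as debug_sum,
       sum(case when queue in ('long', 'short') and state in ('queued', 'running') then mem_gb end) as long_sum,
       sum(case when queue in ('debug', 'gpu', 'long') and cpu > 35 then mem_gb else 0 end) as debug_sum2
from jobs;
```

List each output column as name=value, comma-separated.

debug_sum=1401, long_sum=179, debug_sum2=289

[debug_sum: queue <> 'debug']
job_id=700: ✗
job_id=701: ✓ → 198
job_id=702: ✓ → 250
job_id=703: ✓ → 172
job_id=704: ✗
job_id=705: ✓ → 223
job_id=706: ✓ → 194
job_id=707: ✓ → 54
job_id=708: ✓ → 131
job_id=709: ✗
job_id=710: ✓ → 179
job_id=711: ✗
debug_sum = 198 + 250 + 172 + 223 + 194 + 54 + 131 + 179 = 1401
—
[long_sum: queue in ('long', 'short') and state in ('queued', 'running')]
job_id=700: ✗
job_id=701: ✗
job_id=702: ✗
job_id=703: ✗
job_id=704: ✗
job_id=705: ✗
job_id=706: ✗
job_id=707: ✗
job_id=708: ✗
job_id=709: ✗
job_id=710: ✓ → 179
job_id=711: ✗
long_sum = 179
—
[debug_sum2: queue in ('debug', 'gpu', 'long') and cpu > 35]
job_id=700: ✗
job_id=701: ✗
job_id=702: ✗
job_id=703: ✗
job_id=704: ✗
job_id=705: ✗
job_id=706: ✗
job_id=707: ✗
job_id=708: ✗
job_id=709: ✓ → 36
job_id=710: ✓ → 179
job_id=711: ✓ → 74
debug_sum2 = 36 + 179 + 74 = 289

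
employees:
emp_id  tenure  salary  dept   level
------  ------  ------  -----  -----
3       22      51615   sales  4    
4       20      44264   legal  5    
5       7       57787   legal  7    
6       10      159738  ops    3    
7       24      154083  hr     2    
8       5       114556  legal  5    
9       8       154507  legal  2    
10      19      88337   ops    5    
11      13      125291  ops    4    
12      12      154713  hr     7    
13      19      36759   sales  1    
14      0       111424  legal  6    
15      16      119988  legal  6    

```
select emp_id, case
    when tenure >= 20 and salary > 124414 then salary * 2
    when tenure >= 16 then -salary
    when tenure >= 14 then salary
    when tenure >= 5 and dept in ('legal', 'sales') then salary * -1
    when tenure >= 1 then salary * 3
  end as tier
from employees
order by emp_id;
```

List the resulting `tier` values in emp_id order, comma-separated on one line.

emp_id=3: tenure >= 16 → -51615
emp_id=4: tenure >= 16 → -44264
emp_id=5: tenure >= 5 and dept in ('legal', 'sales') → -57787
emp_id=6: tenure >= 1 → 479214
emp_id=7: tenure >= 20 and salary > 124414 → 308166
emp_id=8: tenure >= 5 and dept in ('legal', 'sales') → -114556
emp_id=9: tenure >= 5 and dept in ('legal', 'sales') → -154507
emp_id=10: tenure >= 16 → -88337
emp_id=11: tenure >= 1 → 375873
emp_id=12: tenure >= 1 → 464139
emp_id=13: tenure >= 16 → -36759
emp_id=14: (no match → NULL) → NULL
emp_id=15: tenure >= 16 → -119988

-51615, -44264, -57787, 479214, 308166, -114556, -154507, -88337, 375873, 464139, -36759, NULL, -119988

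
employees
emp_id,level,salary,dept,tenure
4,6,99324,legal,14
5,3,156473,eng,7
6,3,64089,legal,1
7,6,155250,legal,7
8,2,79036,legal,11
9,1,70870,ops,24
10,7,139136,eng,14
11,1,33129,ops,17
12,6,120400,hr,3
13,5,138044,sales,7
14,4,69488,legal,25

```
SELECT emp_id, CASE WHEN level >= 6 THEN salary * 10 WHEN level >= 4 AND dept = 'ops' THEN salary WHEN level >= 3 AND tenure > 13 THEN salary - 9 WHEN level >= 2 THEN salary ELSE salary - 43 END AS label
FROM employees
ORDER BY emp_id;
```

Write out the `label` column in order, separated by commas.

993240, 156473, 64089, 1552500, 79036, 70827, 1391360, 33086, 1204000, 138044, 69479

emp_id=4: level >= 6 → 993240
emp_id=5: level >= 2 → 156473
emp_id=6: level >= 2 → 64089
emp_id=7: level >= 6 → 1552500
emp_id=8: level >= 2 → 79036
emp_id=9: ELSE → 70827
emp_id=10: level >= 6 → 1391360
emp_id=11: ELSE → 33086
emp_id=12: level >= 6 → 1204000
emp_id=13: level >= 2 → 138044
emp_id=14: level >= 3 AND tenure > 13 → 69479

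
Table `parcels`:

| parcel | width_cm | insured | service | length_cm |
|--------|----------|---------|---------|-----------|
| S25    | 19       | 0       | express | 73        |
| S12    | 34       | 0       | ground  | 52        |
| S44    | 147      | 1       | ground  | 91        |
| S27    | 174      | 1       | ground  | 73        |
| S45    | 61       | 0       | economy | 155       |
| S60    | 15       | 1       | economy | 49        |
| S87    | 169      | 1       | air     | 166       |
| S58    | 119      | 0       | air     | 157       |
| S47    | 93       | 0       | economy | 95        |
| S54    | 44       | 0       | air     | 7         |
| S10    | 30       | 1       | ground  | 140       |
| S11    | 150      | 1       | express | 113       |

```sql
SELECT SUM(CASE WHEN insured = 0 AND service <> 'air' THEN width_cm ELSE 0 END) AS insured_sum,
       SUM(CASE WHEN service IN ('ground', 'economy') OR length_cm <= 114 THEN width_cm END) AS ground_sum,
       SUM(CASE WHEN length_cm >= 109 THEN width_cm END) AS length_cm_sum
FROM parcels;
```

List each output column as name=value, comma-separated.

insured_sum=207, ground_sum=767, length_cm_sum=529

[insured_sum: insured = 0 AND service <> 'air']
parcel=S25: ✓ → 19
parcel=S12: ✓ → 34
parcel=S44: ✗
parcel=S27: ✗
parcel=S45: ✓ → 61
parcel=S60: ✗
parcel=S87: ✗
parcel=S58: ✗
parcel=S47: ✓ → 93
parcel=S54: ✗
parcel=S10: ✗
parcel=S11: ✗
insured_sum = 19 + 34 + 61 + 93 = 207
—
[ground_sum: service IN ('ground', 'economy') OR length_cm <= 114]
parcel=S25: ✓ → 19
parcel=S12: ✓ → 34
parcel=S44: ✓ → 147
parcel=S27: ✓ → 174
parcel=S45: ✓ → 61
parcel=S60: ✓ → 15
parcel=S87: ✗
parcel=S58: ✗
parcel=S47: ✓ → 93
parcel=S54: ✓ → 44
parcel=S10: ✓ → 30
parcel=S11: ✓ → 150
ground_sum = 19 + 34 + 147 + 174 + 61 + 15 + 93 + 44 + 30 + 150 = 767
—
[length_cm_sum: length_cm >= 109]
parcel=S25: ✗
parcel=S12: ✗
parcel=S44: ✗
parcel=S27: ✗
parcel=S45: ✓ → 61
parcel=S60: ✗
parcel=S87: ✓ → 169
parcel=S58: ✓ → 119
parcel=S47: ✗
parcel=S54: ✗
parcel=S10: ✓ → 30
parcel=S11: ✓ → 150
length_cm_sum = 61 + 169 + 119 + 30 + 150 = 529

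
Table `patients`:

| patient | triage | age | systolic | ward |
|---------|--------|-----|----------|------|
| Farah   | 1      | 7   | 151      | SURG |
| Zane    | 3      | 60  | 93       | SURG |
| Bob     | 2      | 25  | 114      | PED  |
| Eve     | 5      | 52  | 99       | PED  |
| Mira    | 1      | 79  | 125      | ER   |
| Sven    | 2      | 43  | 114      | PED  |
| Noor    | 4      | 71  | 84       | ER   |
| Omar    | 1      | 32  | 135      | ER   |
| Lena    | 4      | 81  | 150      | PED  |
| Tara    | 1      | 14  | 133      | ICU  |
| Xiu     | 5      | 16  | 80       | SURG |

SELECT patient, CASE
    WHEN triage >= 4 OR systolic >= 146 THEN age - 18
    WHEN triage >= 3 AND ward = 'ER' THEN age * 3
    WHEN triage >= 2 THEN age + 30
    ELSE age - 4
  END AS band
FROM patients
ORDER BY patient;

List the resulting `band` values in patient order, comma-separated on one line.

55, 34, -11, 63, 75, 53, 28, 73, 10, -2, 90

patient=Bob: triage >= 2 → 55
patient=Eve: triage >= 4 OR systolic >= 146 → 34
patient=Farah: triage >= 4 OR systolic >= 146 → -11
patient=Lena: triage >= 4 OR systolic >= 146 → 63
patient=Mira: ELSE → 75
patient=Noor: triage >= 4 OR systolic >= 146 → 53
patient=Omar: ELSE → 28
patient=Sven: triage >= 2 → 73
patient=Tara: ELSE → 10
patient=Xiu: triage >= 4 OR systolic >= 146 → -2
patient=Zane: triage >= 2 → 90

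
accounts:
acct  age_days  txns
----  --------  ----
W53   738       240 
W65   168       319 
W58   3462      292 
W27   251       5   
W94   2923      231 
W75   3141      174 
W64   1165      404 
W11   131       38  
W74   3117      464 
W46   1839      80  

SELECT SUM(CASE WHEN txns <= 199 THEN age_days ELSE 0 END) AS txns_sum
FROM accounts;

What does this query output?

5362

acct=W53: ✗
acct=W65: ✗
acct=W58: ✗
acct=W27: ✓ → 251
acct=W94: ✗
acct=W75: ✓ → 3141
acct=W64: ✗
acct=W11: ✓ → 131
acct=W74: ✗
acct=W46: ✓ → 1839
txns_sum = 251 + 3141 + 131 + 1839 = 5362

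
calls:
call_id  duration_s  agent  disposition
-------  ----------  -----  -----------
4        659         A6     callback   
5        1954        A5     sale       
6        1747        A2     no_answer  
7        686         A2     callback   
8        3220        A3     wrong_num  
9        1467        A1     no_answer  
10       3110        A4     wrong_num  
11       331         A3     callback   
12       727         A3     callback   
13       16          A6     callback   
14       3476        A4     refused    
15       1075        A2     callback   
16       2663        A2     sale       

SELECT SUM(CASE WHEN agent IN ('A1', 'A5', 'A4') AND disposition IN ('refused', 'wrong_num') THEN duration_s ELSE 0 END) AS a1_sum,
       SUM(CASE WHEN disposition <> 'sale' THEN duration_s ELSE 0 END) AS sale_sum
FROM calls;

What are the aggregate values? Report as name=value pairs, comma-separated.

[a1_sum: agent IN ('A1', 'A5', 'A4') AND disposition IN ('refused', 'wrong_num')]
call_id=4: ✗
call_id=5: ✗
call_id=6: ✗
call_id=7: ✗
call_id=8: ✗
call_id=9: ✗
call_id=10: ✓ → 3110
call_id=11: ✗
call_id=12: ✗
call_id=13: ✗
call_id=14: ✓ → 3476
call_id=15: ✗
call_id=16: ✗
a1_sum = 3110 + 3476 = 6586
—
[sale_sum: disposition <> 'sale']
call_id=4: ✓ → 659
call_id=5: ✗
call_id=6: ✓ → 1747
call_id=7: ✓ → 686
call_id=8: ✓ → 3220
call_id=9: ✓ → 1467
call_id=10: ✓ → 3110
call_id=11: ✓ → 331
call_id=12: ✓ → 727
call_id=13: ✓ → 16
call_id=14: ✓ → 3476
call_id=15: ✓ → 1075
call_id=16: ✗
sale_sum = 659 + 1747 + 686 + 3220 + 1467 + 3110 + 331 + 727 + 16 + 3476 + 1075 = 16514

a1_sum=6586, sale_sum=16514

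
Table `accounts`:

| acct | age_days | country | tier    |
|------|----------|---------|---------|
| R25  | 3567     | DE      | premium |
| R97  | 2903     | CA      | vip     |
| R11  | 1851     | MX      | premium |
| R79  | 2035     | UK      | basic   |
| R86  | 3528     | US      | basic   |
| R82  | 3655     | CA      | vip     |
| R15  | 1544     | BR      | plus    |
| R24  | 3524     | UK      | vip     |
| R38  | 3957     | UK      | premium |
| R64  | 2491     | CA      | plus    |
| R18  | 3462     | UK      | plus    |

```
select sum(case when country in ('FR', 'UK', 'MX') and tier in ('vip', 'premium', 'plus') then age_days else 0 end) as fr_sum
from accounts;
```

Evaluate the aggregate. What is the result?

acct=R25: ✗
acct=R97: ✗
acct=R11: ✓ → 1851
acct=R79: ✗
acct=R86: ✗
acct=R82: ✗
acct=R15: ✗
acct=R24: ✓ → 3524
acct=R38: ✓ → 3957
acct=R64: ✗
acct=R18: ✓ → 3462
fr_sum = 1851 + 3524 + 3957 + 3462 = 12794

12794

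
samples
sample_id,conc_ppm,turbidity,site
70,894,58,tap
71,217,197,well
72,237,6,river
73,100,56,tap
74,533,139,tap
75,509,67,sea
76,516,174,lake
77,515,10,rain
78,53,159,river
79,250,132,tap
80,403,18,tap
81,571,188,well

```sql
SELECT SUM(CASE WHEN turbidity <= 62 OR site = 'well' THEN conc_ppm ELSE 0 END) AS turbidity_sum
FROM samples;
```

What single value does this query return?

sample_id=70: ✓ → 894
sample_id=71: ✓ → 217
sample_id=72: ✓ → 237
sample_id=73: ✓ → 100
sample_id=74: ✗
sample_id=75: ✗
sample_id=76: ✗
sample_id=77: ✓ → 515
sample_id=78: ✗
sample_id=79: ✗
sample_id=80: ✓ → 403
sample_id=81: ✓ → 571
turbidity_sum = 894 + 217 + 237 + 100 + 515 + 403 + 571 = 2937

2937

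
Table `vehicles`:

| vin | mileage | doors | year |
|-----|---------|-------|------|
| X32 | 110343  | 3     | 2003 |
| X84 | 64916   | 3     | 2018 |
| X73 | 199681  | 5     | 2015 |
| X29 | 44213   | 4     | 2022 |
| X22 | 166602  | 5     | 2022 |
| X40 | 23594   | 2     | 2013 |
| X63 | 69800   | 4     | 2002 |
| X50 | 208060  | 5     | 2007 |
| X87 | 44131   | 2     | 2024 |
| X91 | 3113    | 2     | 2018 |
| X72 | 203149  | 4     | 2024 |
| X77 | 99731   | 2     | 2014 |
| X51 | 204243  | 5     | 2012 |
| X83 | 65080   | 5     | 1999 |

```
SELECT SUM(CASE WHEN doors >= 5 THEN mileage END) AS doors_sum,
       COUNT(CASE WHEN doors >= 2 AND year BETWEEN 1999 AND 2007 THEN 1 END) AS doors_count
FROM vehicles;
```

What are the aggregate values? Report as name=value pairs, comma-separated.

doors_sum=843666, doors_count=4

[doors_sum: doors >= 5]
vin=X32: ✗
vin=X84: ✗
vin=X73: ✓ → 199681
vin=X29: ✗
vin=X22: ✓ → 166602
vin=X40: ✗
vin=X63: ✗
vin=X50: ✓ → 208060
vin=X87: ✗
vin=X91: ✗
vin=X72: ✗
vin=X77: ✗
vin=X51: ✓ → 204243
vin=X83: ✓ → 65080
doors_sum = 199681 + 166602 + 208060 + 204243 + 65080 = 843666
—
[doors_count: doors >= 2 AND year BETWEEN 1999 AND 2007]
vin=X32: ✓ → 1
vin=X84: ✗
vin=X73: ✗
vin=X29: ✗
vin=X22: ✗
vin=X40: ✗
vin=X63: ✓ → 1
vin=X50: ✓ → 1
vin=X87: ✗
vin=X91: ✗
vin=X72: ✗
vin=X77: ✗
vin=X51: ✗
vin=X83: ✓ → 1
doors_count = COUNT(1, 1, 1, 1) = 4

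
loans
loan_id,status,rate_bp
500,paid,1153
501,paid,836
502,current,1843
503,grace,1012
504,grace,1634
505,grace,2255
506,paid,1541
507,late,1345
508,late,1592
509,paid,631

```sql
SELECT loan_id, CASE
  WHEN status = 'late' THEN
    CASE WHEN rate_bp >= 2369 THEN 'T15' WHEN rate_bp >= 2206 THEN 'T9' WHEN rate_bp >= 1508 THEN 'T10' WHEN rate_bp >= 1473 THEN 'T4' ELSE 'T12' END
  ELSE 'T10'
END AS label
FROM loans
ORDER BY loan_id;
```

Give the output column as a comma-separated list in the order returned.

loan_id=500: status='paid' → outer ELSE → T10
loan_id=501: status='paid' → outer ELSE → T10
loan_id=502: status='current' → outer ELSE → T10
loan_id=503: status='grace' → outer ELSE → T10
loan_id=504: status='grace' → outer ELSE → T10
loan_id=505: status='grace' → outer ELSE → T10
loan_id=506: status='paid' → outer ELSE → T10
loan_id=507: status='late' → inner[ELSE] → T12
loan_id=508: status='late' → inner[rate_bp >= 1508] → T10
loan_id=509: status='paid' → outer ELSE → T10

T10, T10, T10, T10, T10, T10, T10, T12, T10, T10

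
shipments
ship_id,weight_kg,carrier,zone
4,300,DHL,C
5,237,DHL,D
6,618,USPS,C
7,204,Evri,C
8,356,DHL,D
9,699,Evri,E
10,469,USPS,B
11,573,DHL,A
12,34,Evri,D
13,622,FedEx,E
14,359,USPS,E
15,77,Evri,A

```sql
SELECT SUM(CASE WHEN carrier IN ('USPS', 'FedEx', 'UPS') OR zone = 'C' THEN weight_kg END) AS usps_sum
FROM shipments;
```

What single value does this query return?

ship_id=4: ✓ → 300
ship_id=5: ✗
ship_id=6: ✓ → 618
ship_id=7: ✓ → 204
ship_id=8: ✗
ship_id=9: ✗
ship_id=10: ✓ → 469
ship_id=11: ✗
ship_id=12: ✗
ship_id=13: ✓ → 622
ship_id=14: ✓ → 359
ship_id=15: ✗
usps_sum = 300 + 618 + 204 + 469 + 622 + 359 = 2572

2572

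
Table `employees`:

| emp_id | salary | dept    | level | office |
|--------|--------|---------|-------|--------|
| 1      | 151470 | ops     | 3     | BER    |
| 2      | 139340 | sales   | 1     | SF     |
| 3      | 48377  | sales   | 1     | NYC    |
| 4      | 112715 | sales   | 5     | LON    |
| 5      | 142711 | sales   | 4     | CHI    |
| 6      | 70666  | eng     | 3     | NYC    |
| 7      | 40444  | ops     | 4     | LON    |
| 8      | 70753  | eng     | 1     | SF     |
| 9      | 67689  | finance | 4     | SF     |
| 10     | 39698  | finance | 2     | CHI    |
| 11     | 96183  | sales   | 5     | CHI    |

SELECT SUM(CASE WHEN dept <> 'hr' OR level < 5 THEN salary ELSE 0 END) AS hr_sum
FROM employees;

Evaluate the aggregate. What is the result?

emp_id=1: ✓ → 151470
emp_id=2: ✓ → 139340
emp_id=3: ✓ → 48377
emp_id=4: ✓ → 112715
emp_id=5: ✓ → 142711
emp_id=6: ✓ → 70666
emp_id=7: ✓ → 40444
emp_id=8: ✓ → 70753
emp_id=9: ✓ → 67689
emp_id=10: ✓ → 39698
emp_id=11: ✓ → 96183
hr_sum = 151470 + 139340 + 48377 + 112715 + 142711 + 70666 + 40444 + 70753 + 67689 + 39698 + 96183 = 980046

980046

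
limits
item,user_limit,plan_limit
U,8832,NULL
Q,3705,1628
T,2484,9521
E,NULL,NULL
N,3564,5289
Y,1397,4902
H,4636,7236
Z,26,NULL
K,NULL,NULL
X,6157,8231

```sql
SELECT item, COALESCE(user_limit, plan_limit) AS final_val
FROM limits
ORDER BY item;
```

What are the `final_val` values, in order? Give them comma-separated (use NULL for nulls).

NULL, 4636, NULL, 3564, 3705, 2484, 8832, 6157, 1397, 26

item=E: user_limit=NULL, plan_limit=NULL (all NULL) → NULL
item=H: user_limit=4636 → 4636
item=K: user_limit=NULL, plan_limit=NULL (all NULL) → NULL
item=N: user_limit=3564 → 3564
item=Q: user_limit=3705 → 3705
item=T: user_limit=2484 → 2484
item=U: user_limit=8832 → 8832
item=X: user_limit=6157 → 6157
item=Y: user_limit=1397 → 1397
item=Z: user_limit=26 → 26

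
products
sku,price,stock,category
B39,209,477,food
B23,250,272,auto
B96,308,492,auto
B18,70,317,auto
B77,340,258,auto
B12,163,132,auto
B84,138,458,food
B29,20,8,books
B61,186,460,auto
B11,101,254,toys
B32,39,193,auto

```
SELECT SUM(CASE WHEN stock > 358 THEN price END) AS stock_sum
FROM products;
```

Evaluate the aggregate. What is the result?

sku=B39: ✓ → 209
sku=B23: ✗
sku=B96: ✓ → 308
sku=B18: ✗
sku=B77: ✗
sku=B12: ✗
sku=B84: ✓ → 138
sku=B29: ✗
sku=B61: ✓ → 186
sku=B11: ✗
sku=B32: ✗
stock_sum = 209 + 308 + 138 + 186 = 841

841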